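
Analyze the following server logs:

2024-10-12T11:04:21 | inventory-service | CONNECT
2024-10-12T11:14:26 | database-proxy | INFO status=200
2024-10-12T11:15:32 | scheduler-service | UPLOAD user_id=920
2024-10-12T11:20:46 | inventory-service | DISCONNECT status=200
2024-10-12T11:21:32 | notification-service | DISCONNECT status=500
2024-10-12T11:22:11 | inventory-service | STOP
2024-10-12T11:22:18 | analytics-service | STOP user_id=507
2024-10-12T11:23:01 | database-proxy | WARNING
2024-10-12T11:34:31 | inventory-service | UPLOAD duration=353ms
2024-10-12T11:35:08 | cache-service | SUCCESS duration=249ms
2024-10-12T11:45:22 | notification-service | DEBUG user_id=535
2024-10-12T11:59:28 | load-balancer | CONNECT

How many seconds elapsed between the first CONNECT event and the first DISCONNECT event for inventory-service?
985

To find the time between events:

1. Locate the first CONNECT event for inventory-service: 2024-10-12T11:04:21
2. Locate the first DISCONNECT event for inventory-service: 2024-10-12T11:20:46
3. Calculate the difference: 2024-10-12T11:20:46 - 2024-10-12T11:04:21 = 985 seconds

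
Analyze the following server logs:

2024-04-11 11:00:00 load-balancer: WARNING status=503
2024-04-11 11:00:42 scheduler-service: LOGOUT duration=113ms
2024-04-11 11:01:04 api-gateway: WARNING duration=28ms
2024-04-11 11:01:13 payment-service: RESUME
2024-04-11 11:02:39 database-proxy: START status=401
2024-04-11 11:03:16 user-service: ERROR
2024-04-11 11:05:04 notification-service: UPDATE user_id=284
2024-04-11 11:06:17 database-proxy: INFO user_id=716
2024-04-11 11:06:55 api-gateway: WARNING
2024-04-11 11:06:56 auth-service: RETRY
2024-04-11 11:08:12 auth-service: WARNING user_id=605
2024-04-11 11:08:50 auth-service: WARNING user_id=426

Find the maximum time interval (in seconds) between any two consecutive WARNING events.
351

To find the longest gap:

1. Extract all WARNING events in chronological order
2. Calculate time differences between consecutive events
3. Find the maximum difference
4. Longest gap: 351 seconds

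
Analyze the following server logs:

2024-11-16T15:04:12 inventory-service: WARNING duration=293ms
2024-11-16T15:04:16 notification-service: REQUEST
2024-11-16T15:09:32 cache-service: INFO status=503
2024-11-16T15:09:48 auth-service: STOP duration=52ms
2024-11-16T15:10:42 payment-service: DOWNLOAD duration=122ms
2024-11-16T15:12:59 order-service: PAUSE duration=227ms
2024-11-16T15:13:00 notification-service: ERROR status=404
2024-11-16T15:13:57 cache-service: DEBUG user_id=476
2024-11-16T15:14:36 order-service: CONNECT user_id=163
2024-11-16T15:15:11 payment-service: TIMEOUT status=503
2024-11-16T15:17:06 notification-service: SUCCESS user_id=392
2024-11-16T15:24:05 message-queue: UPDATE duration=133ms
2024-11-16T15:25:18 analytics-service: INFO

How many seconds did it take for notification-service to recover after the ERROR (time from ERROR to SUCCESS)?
246

To calculate recovery time:

1. Find ERROR event for notification-service: 2024-11-16T15:13:00
2. Find next SUCCESS event for notification-service: 2024-11-16T15:17:06
3. Recovery time: 2024-11-16T15:17:06 - 2024-11-16T15:13:00 = 246 seconds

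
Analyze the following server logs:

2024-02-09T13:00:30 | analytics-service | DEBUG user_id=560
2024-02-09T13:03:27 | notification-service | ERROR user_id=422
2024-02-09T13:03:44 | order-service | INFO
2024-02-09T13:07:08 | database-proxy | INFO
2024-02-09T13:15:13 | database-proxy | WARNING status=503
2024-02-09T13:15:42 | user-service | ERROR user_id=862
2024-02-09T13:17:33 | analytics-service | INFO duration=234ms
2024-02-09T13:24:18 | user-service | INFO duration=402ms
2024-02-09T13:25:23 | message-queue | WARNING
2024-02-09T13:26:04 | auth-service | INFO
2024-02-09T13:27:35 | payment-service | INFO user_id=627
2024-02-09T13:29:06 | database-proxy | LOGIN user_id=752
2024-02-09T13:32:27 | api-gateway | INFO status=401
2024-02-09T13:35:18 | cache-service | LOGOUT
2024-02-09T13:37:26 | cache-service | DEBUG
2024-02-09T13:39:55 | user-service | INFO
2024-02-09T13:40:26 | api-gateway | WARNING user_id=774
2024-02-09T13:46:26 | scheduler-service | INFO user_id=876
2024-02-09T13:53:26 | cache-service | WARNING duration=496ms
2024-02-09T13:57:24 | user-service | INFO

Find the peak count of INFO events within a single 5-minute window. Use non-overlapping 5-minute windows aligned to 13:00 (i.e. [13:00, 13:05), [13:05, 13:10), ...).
2

To find the burst window:

1. Divide the log period into non-overlapping 5-minute windows starting at 13:00
2. Count INFO events in each window
3. Find the window with maximum count
4. Maximum events in a window: 2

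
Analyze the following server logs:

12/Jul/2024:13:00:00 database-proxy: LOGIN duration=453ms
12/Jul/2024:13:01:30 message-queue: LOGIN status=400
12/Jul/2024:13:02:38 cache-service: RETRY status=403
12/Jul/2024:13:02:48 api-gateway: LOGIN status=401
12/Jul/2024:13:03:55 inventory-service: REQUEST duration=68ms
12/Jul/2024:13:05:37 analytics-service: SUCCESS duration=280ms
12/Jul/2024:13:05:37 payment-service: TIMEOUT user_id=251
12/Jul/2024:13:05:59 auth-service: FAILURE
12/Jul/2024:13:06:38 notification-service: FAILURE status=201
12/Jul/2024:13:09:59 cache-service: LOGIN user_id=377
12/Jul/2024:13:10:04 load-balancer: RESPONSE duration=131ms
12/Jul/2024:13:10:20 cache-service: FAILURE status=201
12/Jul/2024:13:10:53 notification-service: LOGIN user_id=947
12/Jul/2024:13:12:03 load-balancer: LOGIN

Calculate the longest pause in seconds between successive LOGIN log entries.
431

To find the longest gap:

1. Extract all LOGIN events in chronological order
2. Calculate time differences between consecutive events
3. Find the maximum difference
4. Longest gap: 431 seconds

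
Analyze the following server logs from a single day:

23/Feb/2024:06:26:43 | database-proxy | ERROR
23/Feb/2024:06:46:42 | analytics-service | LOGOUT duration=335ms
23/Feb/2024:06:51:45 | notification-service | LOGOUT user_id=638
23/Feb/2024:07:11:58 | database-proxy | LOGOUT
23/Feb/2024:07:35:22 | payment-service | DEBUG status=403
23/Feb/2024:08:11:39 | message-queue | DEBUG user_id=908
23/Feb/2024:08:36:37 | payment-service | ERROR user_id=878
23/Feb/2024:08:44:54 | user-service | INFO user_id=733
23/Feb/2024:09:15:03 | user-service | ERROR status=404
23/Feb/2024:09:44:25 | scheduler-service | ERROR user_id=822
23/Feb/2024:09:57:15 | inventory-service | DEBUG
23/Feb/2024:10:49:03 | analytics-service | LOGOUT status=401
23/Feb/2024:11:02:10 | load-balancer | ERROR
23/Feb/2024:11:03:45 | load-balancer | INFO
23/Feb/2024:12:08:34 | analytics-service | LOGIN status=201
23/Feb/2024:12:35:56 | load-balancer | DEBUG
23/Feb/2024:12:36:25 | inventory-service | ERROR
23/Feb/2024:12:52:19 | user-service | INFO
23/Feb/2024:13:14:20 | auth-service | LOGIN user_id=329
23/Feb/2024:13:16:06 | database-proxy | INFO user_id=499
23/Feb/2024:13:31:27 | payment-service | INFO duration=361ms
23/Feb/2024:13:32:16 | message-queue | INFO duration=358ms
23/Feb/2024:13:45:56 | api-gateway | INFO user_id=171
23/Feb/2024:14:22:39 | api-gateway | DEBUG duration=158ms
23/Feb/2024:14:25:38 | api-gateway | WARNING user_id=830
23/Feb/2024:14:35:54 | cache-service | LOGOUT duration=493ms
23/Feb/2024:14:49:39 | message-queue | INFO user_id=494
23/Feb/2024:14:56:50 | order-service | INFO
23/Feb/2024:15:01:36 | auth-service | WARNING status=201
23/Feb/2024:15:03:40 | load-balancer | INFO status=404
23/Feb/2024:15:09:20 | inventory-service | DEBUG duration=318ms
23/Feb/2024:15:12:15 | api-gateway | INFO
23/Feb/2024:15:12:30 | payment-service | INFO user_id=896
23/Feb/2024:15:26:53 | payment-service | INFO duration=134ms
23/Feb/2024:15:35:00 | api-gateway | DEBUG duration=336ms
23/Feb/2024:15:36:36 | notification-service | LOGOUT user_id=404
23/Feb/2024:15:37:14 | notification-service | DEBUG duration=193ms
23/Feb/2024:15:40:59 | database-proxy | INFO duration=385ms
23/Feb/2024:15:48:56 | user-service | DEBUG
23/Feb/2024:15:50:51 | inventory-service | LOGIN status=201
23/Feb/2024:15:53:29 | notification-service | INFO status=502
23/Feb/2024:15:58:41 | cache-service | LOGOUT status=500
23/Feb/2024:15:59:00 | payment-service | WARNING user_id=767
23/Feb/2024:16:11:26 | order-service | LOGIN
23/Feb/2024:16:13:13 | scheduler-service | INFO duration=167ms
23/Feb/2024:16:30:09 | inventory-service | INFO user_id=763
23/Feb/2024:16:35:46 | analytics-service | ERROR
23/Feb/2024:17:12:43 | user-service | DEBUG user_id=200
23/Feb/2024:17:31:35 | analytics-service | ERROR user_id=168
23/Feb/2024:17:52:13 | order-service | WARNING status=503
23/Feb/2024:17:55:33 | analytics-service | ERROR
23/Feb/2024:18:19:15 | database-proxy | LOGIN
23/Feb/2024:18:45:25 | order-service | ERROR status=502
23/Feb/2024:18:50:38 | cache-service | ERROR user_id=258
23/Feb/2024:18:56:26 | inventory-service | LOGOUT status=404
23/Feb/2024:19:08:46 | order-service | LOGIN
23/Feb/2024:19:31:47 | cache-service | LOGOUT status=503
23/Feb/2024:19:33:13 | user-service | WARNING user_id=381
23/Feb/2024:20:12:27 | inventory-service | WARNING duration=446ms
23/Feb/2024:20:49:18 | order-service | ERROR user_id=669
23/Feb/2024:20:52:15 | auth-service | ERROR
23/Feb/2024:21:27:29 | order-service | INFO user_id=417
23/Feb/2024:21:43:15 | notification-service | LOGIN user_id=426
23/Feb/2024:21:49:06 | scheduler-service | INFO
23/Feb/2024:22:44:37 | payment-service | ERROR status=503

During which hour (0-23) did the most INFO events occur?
15

To find the peak hour:

1. Group all INFO events by hour
2. Count events in each hour
3. Find hour with maximum count
4. Peak hour: 15 (with 6 events)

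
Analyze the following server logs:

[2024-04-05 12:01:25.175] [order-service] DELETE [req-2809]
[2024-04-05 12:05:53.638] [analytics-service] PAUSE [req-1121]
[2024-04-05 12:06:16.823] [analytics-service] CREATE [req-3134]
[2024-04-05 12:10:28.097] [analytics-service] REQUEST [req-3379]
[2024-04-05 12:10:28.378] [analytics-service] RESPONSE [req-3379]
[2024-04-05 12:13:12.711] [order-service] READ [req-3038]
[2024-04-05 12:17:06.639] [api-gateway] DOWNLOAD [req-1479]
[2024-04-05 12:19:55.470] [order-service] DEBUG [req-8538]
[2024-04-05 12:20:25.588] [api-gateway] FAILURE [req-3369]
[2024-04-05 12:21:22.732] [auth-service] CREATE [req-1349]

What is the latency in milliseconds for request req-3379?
281

To calculate latency:

1. Find REQUEST with id req-3379: 2024-04-05 12:10:28.097
2. Find RESPONSE with id req-3379: 2024-04-05 12:10:28.378
3. Latency: 2024-04-05 12:10:28.378 - 2024-04-05 12:10:28.097 = 281ms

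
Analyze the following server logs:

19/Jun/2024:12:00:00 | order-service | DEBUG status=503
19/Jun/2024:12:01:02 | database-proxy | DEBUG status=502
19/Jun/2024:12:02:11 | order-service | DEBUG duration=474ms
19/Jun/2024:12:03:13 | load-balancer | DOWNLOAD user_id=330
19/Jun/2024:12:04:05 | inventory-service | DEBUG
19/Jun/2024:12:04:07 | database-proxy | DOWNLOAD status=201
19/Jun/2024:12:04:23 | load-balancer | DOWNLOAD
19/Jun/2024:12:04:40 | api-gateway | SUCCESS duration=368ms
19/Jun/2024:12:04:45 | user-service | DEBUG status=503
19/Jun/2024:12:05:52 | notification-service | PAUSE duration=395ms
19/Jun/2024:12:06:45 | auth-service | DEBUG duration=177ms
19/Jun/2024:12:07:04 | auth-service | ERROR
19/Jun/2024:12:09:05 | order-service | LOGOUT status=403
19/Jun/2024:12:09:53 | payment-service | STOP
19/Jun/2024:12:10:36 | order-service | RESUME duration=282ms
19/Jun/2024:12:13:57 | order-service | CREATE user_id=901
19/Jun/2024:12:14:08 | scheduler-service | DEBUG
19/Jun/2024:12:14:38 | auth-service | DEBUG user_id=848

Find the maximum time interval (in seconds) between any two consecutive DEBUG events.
443

To find the longest gap:

1. Extract all DEBUG events in chronological order
2. Calculate time differences between consecutive events
3. Find the maximum difference
4. Longest gap: 443 seconds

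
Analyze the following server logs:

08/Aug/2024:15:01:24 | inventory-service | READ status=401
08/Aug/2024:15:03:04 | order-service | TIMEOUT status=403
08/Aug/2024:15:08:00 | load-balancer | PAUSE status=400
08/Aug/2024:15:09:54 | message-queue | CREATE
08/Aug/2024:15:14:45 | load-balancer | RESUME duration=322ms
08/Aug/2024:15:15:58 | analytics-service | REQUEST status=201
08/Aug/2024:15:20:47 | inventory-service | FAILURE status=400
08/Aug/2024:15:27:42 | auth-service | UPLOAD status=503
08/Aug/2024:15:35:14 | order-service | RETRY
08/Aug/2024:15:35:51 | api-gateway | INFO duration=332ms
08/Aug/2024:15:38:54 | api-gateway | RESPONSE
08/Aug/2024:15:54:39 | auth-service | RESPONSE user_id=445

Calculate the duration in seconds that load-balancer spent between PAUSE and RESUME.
405

To calculate state duration:

1. Find PAUSE event for load-balancer: 08/Aug/2024:15:08:00
2. Find RESUME event for load-balancer: 08/Aug/2024:15:14:45
3. Calculate duration: 08/Aug/2024:15:14:45 - 08/Aug/2024:15:08:00 = 405 seconds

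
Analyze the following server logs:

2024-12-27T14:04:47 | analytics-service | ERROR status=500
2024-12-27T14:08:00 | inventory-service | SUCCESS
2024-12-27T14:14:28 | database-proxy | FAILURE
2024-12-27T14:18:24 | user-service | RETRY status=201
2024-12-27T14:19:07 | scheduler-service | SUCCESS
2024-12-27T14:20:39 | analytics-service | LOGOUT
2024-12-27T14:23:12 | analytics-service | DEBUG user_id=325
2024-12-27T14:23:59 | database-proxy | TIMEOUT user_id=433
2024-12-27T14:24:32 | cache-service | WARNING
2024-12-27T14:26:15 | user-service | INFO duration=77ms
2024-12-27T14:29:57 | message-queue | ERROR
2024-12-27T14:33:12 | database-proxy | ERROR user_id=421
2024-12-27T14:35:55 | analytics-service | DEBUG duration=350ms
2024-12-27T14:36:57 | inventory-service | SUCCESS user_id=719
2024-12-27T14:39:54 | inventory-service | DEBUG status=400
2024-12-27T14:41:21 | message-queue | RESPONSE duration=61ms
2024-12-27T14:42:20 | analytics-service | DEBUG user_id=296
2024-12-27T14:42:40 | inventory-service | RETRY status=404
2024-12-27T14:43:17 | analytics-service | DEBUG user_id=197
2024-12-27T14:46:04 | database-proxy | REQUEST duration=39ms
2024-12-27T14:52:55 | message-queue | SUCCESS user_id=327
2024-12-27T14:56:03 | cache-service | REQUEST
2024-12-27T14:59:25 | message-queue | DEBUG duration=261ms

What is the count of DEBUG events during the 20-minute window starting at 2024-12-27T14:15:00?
1

To count events in the time window:

1. Window boundaries: 2024-12-27T14:15:00 to 2024-12-27T14:35:00
2. Filter for DEBUG events within this window
3. Count matching events: 1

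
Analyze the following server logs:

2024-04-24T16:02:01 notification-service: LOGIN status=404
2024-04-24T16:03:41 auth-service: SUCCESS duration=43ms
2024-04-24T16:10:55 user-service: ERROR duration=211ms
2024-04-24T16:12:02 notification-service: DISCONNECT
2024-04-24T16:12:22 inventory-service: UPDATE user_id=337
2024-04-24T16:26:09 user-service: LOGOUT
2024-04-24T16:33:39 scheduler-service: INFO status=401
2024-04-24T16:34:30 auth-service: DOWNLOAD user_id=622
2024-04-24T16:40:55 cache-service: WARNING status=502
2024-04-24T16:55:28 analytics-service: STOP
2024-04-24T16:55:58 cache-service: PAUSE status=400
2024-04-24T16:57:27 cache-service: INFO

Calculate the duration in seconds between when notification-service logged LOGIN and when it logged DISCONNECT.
601

To find the time between events:

1. Locate the first LOGIN event for notification-service: 2024-04-24T16:02:01
2. Locate the first DISCONNECT event for notification-service: 2024-04-24T16:12:02
3. Calculate the difference: 2024-04-24T16:12:02 - 2024-04-24T16:02:01 = 601 seconds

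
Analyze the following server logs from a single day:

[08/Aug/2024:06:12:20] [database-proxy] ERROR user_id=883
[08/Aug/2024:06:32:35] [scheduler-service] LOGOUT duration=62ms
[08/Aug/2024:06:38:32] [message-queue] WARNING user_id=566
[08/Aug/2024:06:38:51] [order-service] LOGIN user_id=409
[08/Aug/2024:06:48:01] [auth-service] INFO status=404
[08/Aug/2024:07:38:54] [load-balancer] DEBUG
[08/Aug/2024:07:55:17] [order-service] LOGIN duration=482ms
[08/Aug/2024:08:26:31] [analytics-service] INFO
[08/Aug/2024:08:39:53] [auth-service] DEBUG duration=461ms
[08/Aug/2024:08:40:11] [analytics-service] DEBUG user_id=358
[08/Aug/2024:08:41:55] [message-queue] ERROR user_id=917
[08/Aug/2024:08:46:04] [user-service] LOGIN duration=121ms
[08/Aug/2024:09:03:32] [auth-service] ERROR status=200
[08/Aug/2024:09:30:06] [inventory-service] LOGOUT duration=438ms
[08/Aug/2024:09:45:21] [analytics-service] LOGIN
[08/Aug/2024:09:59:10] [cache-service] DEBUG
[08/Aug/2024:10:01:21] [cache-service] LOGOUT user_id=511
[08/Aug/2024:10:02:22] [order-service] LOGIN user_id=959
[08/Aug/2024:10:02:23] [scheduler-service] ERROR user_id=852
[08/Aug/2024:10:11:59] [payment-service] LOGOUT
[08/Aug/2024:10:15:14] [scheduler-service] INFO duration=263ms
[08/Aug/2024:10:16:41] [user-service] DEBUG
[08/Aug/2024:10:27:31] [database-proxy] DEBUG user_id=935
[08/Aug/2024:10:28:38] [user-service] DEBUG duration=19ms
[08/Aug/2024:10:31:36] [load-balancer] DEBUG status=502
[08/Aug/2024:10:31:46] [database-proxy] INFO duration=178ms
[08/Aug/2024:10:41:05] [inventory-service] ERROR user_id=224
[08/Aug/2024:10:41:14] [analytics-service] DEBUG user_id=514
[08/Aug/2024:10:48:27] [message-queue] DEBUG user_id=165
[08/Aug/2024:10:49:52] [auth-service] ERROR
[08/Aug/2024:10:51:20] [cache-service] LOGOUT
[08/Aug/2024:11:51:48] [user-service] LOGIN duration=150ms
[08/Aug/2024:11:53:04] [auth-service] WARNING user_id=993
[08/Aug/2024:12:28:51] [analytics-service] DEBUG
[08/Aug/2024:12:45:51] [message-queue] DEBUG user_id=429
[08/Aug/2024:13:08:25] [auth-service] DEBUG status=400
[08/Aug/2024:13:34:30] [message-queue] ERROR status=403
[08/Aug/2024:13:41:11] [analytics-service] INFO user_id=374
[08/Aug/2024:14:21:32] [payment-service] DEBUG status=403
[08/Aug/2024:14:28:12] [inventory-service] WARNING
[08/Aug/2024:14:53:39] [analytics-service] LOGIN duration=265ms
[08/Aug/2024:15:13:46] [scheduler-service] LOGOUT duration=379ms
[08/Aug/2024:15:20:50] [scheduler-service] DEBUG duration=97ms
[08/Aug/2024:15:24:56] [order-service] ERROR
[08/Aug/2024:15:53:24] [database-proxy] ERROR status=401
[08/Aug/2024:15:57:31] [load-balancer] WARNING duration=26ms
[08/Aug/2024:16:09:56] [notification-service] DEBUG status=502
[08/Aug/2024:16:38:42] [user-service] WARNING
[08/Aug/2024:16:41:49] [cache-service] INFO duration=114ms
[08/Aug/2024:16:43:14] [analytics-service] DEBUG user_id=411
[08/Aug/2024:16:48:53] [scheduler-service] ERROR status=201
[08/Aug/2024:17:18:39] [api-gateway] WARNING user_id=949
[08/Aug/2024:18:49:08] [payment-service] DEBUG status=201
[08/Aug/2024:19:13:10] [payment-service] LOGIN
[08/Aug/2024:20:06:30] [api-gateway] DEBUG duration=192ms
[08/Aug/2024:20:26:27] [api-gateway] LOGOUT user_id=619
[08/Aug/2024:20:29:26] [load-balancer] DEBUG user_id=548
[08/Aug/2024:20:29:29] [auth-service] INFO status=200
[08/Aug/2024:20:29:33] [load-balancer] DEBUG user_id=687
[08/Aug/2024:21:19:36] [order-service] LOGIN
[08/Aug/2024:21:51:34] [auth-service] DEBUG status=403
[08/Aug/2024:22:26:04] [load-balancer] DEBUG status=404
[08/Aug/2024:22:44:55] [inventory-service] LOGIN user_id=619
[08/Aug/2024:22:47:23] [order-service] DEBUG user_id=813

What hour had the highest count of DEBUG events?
10

To find the peak hour:

1. Group all DEBUG events by hour
2. Count events in each hour
3. Find hour with maximum count
4. Peak hour: 10 (with 6 events)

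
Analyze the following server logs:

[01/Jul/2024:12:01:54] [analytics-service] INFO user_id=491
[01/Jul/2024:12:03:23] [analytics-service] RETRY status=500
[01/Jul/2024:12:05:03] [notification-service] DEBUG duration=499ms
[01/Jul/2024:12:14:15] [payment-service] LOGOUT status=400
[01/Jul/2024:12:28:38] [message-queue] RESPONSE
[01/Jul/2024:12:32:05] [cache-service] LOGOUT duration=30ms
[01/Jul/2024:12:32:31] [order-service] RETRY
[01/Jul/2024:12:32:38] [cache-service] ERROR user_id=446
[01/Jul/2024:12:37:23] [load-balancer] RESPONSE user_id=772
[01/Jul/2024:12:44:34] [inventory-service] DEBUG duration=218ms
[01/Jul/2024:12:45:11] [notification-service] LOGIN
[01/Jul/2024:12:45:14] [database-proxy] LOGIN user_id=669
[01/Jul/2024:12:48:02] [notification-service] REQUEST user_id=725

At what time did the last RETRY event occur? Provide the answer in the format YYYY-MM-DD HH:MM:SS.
2024-07-01 12:32:31

To find the last event:

1. Filter for all RETRY events
2. Sort by timestamp
3. Select the last one
4. Timestamp: 2024-07-01 12:32:31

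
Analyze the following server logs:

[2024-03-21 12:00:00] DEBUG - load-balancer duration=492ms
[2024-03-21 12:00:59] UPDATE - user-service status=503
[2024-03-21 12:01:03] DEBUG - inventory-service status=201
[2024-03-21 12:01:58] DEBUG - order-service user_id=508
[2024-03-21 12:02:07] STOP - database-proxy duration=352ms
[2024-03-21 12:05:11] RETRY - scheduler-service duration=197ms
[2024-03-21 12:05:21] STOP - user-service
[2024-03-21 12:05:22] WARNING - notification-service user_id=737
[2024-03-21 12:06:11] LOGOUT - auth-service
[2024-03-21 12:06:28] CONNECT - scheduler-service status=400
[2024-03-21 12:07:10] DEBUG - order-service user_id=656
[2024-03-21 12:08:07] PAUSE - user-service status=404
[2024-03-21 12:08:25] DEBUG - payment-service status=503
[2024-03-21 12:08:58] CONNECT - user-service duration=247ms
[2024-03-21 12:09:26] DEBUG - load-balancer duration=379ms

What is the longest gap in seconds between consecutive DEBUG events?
312

To find the longest gap:

1. Extract all DEBUG events in chronological order
2. Calculate time differences between consecutive events
3. Find the maximum difference
4. Longest gap: 312 seconds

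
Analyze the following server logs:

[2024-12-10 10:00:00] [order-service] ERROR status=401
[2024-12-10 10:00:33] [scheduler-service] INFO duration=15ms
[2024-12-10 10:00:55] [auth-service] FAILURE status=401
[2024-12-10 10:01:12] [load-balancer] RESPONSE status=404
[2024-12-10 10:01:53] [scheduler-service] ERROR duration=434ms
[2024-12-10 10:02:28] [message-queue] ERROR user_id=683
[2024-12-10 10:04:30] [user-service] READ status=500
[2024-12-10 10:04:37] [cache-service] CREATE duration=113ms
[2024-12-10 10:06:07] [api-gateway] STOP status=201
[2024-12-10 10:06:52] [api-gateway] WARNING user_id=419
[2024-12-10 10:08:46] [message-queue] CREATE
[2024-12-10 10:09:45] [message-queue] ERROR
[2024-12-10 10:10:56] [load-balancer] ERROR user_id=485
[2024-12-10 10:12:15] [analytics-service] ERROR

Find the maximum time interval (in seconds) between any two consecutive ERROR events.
437

To find the longest gap:

1. Extract all ERROR events in chronological order
2. Calculate time differences between consecutive events
3. Find the maximum difference
4. Longest gap: 437 seconds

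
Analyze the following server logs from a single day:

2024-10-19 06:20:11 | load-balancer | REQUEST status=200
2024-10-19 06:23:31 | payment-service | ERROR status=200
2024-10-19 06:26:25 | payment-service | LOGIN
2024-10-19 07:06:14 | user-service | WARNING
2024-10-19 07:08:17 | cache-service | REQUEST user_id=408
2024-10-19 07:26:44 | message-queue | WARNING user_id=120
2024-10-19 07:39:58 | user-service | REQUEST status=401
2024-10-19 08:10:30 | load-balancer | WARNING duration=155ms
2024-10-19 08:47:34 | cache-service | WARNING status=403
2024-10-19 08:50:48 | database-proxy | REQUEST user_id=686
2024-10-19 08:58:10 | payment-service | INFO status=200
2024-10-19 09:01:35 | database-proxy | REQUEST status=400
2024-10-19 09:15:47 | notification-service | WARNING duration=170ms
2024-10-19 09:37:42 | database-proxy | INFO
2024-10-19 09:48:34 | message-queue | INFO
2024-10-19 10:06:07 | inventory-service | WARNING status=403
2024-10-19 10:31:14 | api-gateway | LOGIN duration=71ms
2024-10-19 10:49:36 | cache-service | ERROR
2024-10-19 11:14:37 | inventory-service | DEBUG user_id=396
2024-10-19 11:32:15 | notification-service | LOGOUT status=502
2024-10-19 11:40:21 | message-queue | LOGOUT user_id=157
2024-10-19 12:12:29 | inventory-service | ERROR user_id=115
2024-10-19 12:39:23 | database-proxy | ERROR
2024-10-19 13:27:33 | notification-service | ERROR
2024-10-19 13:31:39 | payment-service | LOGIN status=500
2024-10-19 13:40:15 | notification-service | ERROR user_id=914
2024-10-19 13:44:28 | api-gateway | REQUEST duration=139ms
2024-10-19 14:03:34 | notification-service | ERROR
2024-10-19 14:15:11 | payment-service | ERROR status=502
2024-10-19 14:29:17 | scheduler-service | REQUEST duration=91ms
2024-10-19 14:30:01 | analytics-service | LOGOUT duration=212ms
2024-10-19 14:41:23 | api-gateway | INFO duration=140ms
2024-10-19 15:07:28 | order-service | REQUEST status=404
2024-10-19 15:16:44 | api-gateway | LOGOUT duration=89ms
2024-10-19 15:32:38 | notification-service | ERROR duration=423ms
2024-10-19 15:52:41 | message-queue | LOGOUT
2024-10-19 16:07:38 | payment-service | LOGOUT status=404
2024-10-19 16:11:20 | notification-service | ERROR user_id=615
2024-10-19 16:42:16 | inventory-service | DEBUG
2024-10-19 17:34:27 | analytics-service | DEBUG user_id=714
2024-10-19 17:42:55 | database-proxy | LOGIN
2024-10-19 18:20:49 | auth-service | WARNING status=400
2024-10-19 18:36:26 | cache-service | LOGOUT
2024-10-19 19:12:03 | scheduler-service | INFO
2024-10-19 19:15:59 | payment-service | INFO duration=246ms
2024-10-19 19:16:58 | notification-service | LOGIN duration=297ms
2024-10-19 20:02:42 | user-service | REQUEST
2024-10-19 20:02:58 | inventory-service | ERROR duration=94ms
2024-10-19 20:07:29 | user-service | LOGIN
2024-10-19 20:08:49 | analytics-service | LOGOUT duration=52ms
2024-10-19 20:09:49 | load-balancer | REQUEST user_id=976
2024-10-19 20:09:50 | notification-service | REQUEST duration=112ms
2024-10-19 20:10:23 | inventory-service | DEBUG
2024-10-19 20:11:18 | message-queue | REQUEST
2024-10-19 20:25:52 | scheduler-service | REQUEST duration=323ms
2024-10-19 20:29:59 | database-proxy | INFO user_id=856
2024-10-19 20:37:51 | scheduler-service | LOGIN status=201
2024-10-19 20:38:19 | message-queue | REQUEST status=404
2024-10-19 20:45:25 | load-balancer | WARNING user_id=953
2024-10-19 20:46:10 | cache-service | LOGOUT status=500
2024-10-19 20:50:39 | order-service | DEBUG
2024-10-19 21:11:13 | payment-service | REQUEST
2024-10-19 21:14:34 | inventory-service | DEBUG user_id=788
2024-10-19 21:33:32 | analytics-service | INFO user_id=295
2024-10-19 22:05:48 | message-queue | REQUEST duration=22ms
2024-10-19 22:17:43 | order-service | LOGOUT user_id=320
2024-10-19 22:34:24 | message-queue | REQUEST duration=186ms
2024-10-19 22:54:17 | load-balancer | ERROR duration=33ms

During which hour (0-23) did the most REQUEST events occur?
20

To find the peak hour:

1. Group all REQUEST events by hour
2. Count events in each hour
3. Find hour with maximum count
4. Peak hour: 20 (with 6 events)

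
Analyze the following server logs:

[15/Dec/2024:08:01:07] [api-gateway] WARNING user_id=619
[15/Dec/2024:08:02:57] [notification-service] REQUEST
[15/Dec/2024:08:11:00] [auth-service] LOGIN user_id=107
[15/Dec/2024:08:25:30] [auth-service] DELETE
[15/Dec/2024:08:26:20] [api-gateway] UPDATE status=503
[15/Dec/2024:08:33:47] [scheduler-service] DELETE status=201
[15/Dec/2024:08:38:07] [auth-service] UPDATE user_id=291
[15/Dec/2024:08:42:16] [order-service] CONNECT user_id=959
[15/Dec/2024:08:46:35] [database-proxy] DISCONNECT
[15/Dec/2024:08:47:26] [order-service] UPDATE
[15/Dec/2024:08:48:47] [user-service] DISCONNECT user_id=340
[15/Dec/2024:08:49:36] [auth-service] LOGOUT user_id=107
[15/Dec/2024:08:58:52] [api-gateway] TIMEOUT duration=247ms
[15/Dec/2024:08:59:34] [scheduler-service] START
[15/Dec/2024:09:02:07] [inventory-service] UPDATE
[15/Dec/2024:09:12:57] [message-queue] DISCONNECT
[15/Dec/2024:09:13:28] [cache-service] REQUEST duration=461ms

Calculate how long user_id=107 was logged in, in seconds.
2316

To calculate session duration:

1. Find LOGIN event for user_id=107: 15/Dec/2024:08:11:00
2. Find LOGOUT event for user_id=107: 15/Dec/2024:08:49:36
3. Session duration: 15/Dec/2024:08:49:36 - 15/Dec/2024:08:11:00 = 2316 seconds (38 minutes)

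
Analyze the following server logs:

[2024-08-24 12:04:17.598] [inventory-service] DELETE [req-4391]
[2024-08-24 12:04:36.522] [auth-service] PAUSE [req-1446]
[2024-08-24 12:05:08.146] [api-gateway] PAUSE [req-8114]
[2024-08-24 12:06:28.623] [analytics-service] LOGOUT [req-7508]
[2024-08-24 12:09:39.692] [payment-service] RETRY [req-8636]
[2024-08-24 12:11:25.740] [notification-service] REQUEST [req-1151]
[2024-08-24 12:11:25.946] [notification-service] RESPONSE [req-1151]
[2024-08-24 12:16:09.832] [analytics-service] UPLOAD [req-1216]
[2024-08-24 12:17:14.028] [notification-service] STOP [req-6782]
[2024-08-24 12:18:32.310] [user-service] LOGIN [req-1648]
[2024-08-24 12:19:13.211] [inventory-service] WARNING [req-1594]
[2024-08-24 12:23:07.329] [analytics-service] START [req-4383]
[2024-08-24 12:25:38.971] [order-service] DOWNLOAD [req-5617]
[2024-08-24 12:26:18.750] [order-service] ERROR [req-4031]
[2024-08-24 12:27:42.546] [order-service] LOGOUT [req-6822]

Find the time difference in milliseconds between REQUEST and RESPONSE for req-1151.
206

To calculate latency:

1. Find REQUEST with id req-1151: 2024-08-24 12:11:25.740
2. Find RESPONSE with id req-1151: 2024-08-24 12:11:25.946
3. Latency: 2024-08-24 12:11:25.946 - 2024-08-24 12:11:25.740 = 206ms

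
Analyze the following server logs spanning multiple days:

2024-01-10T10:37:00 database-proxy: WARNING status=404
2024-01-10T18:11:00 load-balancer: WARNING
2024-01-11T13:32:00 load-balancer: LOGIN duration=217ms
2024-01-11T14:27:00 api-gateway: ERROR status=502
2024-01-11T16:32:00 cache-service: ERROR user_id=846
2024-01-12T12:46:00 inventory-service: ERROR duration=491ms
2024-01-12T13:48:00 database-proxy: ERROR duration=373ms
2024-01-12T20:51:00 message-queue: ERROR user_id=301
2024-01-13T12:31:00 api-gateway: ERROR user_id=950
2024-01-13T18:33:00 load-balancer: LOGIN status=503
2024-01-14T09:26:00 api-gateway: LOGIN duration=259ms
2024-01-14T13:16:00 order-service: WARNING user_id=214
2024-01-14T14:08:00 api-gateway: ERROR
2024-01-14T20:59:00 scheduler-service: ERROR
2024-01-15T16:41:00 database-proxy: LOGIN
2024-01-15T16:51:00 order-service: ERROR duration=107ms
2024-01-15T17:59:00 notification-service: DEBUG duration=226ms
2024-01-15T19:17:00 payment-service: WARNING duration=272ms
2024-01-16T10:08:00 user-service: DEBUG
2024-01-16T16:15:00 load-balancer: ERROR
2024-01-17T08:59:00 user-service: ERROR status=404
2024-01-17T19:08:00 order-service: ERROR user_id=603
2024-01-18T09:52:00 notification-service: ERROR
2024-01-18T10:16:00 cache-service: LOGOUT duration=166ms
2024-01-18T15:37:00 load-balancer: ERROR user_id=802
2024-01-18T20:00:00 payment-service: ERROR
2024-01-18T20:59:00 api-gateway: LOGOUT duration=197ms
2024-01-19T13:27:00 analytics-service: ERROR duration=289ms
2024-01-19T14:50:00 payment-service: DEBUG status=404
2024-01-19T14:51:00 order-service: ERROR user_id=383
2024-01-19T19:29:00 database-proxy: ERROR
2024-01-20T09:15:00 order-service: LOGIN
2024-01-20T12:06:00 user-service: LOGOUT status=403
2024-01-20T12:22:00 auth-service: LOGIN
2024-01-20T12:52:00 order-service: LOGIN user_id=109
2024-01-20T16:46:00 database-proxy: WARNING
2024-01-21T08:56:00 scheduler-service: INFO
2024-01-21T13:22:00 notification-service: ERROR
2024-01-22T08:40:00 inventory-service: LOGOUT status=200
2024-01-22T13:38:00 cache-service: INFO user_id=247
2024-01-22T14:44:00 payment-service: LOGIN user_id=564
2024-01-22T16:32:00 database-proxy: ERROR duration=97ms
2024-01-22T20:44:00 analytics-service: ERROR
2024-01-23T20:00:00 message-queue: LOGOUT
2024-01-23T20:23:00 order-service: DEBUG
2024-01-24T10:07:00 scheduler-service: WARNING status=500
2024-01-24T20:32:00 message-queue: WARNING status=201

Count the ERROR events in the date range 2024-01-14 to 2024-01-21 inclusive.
13

To filter by date range:

1. Date range: 2024-01-14 through 2024-01-21, both dates inclusive
2. Filter for ERROR events whose date falls in this range
3. Count matching events: 13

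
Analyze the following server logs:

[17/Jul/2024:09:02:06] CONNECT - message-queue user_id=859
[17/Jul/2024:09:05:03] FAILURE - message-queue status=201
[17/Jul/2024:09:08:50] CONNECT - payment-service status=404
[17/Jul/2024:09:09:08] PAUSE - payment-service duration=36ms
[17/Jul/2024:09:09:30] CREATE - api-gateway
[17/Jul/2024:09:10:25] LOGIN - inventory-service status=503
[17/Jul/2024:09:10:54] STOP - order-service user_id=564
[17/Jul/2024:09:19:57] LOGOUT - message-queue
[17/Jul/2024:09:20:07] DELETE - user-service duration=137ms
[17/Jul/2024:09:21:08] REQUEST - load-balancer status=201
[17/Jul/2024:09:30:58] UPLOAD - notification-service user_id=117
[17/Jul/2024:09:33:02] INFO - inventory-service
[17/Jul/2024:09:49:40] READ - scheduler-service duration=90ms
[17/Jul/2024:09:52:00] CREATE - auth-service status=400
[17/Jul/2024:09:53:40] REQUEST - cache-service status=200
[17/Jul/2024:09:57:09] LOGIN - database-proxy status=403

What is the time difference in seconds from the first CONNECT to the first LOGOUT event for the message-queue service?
1071

To find the time between events:

1. Locate the first CONNECT event for message-queue: 17/Jul/2024:09:02:06
2. Locate the first LOGOUT event for message-queue: 17/Jul/2024:09:19:57
3. Calculate the difference: 17/Jul/2024:09:19:57 - 17/Jul/2024:09:02:06 = 1071 seconds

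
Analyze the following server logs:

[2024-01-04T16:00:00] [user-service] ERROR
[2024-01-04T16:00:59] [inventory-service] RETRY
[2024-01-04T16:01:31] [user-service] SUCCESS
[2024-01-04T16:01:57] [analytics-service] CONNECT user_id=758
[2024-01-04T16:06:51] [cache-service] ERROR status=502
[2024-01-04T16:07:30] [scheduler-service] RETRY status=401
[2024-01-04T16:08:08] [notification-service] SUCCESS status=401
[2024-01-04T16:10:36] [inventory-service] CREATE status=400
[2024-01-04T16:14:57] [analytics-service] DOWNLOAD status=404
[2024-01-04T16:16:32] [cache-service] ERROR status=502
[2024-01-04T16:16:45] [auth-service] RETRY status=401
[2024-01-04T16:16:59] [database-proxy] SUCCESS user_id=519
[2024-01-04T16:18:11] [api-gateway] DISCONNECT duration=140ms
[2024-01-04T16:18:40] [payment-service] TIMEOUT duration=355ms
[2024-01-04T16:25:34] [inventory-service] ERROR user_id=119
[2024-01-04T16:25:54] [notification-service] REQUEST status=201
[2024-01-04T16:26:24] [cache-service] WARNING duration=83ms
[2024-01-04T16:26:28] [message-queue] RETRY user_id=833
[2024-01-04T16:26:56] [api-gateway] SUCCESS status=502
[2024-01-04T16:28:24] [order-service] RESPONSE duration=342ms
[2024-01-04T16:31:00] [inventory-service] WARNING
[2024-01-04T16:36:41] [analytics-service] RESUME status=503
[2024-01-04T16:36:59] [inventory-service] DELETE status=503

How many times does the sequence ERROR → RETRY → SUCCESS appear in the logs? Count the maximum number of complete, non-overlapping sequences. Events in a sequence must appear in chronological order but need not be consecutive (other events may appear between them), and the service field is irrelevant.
4

To count sequences:

1. Look for pattern: ERROR → RETRY → SUCCESS
2. Greedily scan the log in chronological order, matching each sequence element in turn (ignoring service)
3. Each time the full pattern completes, increment the count and restart matching from the next event
4. Complete non-overlapping sequences found: 4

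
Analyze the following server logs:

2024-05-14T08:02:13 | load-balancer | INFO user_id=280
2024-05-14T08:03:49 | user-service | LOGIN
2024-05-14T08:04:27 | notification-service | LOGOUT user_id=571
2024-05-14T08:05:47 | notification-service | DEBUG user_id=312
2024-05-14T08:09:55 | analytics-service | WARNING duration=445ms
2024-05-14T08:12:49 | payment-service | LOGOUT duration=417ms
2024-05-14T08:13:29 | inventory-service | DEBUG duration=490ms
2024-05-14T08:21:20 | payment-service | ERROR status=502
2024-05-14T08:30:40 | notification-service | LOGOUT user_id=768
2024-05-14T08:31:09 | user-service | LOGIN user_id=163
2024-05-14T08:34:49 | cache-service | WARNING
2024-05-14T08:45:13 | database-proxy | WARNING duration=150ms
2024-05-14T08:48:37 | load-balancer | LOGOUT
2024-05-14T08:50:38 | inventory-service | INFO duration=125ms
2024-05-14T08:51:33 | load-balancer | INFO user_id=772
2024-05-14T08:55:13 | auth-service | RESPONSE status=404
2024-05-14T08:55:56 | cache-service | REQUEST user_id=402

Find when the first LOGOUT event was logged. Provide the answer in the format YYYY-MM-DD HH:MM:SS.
2024-05-14 08:04:27

To find the first event:

1. Filter for all LOGOUT events
2. Sort by timestamp
3. Select the first one
4. Timestamp: 2024-05-14 08:04:27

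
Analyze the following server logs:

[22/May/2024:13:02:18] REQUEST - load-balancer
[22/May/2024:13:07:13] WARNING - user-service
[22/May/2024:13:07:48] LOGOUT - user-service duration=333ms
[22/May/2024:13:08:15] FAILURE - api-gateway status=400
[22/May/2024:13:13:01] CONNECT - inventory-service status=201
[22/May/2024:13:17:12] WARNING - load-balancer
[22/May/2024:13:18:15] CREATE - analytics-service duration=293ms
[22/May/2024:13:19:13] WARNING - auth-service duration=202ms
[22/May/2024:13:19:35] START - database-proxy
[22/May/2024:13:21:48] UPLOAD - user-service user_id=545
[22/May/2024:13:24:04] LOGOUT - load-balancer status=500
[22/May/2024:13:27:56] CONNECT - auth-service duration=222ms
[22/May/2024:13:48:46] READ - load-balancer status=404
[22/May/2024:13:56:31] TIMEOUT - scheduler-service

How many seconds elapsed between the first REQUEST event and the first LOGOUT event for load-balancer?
1306

To find the time between events:

1. Locate the first REQUEST event for load-balancer: 22/May/2024:13:02:18
2. Locate the first LOGOUT event for load-balancer: 22/May/2024:13:24:04
3. Calculate the difference: 22/May/2024:13:24:04 - 22/May/2024:13:02:18 = 1306 seconds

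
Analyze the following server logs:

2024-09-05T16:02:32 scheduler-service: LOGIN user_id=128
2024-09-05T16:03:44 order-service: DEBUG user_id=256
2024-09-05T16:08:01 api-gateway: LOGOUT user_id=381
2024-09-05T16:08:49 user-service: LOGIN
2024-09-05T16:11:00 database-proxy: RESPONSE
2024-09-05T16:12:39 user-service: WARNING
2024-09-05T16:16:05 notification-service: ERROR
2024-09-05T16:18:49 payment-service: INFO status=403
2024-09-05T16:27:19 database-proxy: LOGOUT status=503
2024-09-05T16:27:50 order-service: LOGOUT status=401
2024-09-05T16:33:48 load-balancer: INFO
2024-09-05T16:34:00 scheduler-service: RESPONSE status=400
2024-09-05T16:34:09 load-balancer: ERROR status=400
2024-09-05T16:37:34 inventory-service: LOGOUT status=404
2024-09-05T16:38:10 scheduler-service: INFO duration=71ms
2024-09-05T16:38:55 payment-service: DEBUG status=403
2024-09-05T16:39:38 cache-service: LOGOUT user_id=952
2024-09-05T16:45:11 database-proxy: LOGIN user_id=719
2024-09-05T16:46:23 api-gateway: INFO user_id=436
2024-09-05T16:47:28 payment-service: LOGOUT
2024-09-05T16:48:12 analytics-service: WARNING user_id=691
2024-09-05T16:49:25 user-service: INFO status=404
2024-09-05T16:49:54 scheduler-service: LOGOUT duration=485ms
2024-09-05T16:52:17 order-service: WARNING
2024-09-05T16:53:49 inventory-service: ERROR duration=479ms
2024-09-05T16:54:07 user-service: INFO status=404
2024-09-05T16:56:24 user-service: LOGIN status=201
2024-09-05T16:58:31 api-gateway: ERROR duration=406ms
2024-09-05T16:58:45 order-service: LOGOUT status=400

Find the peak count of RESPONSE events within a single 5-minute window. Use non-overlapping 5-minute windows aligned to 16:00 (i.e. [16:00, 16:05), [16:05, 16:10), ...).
1

To find the burst window:

1. Divide the log period into non-overlapping 5-minute windows starting at 16:00
2. Count RESPONSE events in each window
3. Find the window with maximum count
4. Maximum events in a window: 1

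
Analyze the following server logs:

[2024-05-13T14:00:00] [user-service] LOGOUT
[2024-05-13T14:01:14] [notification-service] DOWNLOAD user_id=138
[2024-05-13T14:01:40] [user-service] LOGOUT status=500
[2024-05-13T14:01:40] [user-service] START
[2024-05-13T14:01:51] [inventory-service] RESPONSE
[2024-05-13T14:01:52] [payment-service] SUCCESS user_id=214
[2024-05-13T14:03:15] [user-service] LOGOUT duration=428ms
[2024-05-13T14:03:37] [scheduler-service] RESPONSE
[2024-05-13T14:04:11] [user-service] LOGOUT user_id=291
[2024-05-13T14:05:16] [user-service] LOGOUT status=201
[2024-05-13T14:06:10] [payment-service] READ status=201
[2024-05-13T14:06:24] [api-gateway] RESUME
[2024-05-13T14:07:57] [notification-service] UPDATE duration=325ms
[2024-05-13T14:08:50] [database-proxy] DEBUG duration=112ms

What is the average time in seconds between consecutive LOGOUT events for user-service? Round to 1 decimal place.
79.0

To calculate average interval:

1. Find all LOGOUT events for user-service in order
2. Calculate time gaps between consecutive events
3. Compute mean of gaps: 316 / 4 = 79.0 seconds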